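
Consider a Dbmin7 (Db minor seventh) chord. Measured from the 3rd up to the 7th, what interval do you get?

perfect fifth

The chord tones of Db-7 (Db minor seventh) are Db-Fb-Ab-Cb.
3rd = Fb; 7th = Cb.
Fb up to Cb spans 5 letter names and 7 semitones — a perfect fifth.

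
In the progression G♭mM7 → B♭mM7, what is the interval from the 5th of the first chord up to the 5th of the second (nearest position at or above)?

major third

The 5th of G♭mM7 is D♭; the 5th of B♭mM7 is F.
D♭ up to F spans 3 letter names and 4 semitones — a major third.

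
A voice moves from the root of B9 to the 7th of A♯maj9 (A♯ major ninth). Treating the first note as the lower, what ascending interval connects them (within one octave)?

The root of B9 is B; the 7th of A♯maj9 (A♯ major ninth) is G𝄪.
From B to G𝄪: 10 semitones over a sixth = augmented.

augmented sixth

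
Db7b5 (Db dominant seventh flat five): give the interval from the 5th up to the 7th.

Spelling the chord: Db–F–Abb–Cb.
That puts Abb below Cb.
Abb up to Cb spans 3 letter names and 4 semitones — a major third.

M3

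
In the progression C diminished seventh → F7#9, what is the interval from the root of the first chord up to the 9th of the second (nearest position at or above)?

A5

The root of C diminished seventh is C; the 9th of F7#9 is G#.
C up to G# is 8 semitones, a half step wider than a perfect fifth, so the interval is augmented.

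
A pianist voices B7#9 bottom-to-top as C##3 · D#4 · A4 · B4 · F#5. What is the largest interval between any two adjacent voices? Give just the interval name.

Adjacent intervals: C##3→D#4 = minor ninth; D#4→A4 = diminished fifth; A4→B4 = major second; B4→F#5 = perfect fifth.
The largest is C##3 to D#4, a minor ninth (13 semitones).

m9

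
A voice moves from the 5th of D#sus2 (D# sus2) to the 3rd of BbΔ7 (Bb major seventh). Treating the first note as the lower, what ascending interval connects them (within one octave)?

diminished fourth

D#sus2 (D# sus2) has A# as its 5th, and BbΔ7 (Bb major seventh) has D as its 3rd.
From A# to D: 4 semitones over a fourth = diminished.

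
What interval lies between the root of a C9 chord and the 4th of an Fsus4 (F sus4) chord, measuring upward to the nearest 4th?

minor seventh

C9 has C as its root, and Fsus4 (F sus4) has Bb as its 4th.
C up to Bb is 10 semitones, a half step narrower than a major seventh, so the interval is minor.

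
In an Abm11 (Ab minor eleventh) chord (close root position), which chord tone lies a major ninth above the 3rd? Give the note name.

Db

The chord tones of Abm11 (Ab minor eleventh) are Ab–Cb–Eb–Gb–Bb–Db.
The 3rd is Cb. A major ninth above Cb is Db.
Db is the chord's 11th.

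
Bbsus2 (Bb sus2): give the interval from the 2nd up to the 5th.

Bb sus2 is spelled Bb C F.
The 2nd is C and the 5th is F.
C up to F spans 4 letter names and 5 semitones — a perfect fourth.

P4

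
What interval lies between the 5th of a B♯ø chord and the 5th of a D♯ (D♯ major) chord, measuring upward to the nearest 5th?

The 5th of B♯ø is F♯; the 5th of D♯ (D♯ major) is A♯.
F♯ up to A♯ spans 3 letter names and 4 semitones — a major third.

major 3rd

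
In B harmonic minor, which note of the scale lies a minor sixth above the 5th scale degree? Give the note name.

D

The scale is B C♯ D E F♯ G A♯.
The 5th scale degree is F♯; a minor sixth above that is D — scale degree 3.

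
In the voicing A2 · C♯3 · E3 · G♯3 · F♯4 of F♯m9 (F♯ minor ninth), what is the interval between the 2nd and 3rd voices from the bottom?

m3

Those voices are C♯3 and E3.
3 letter names make it a third; at 3 semitones (a half step narrower than major) the quality is minor.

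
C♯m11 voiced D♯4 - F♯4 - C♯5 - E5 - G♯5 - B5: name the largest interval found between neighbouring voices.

Adjacent intervals: D♯4→F♯4 = minor third; F♯4→C♯5 = perfect fifth; C♯5→E5 = minor third; E5→G♯5 = major third; G♯5→B5 = minor third.
The largest is F♯4 to C♯5, a perfect fifth (7 semitones).

perfect 5th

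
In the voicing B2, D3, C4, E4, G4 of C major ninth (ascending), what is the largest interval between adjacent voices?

Adjacent intervals: B2→D3 = minor third; D3→C4 = minor seventh; C4→E4 = major third; E4→G4 = minor third.
The largest is D3 to C4, a minor seventh (10 semitones).

minor seventh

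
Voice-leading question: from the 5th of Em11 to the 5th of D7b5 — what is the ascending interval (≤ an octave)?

Em11 has B as its 5th, and D7b5 has Ab as its 5th.
From B to Ab: 9 semitones over a seventh = diminished.

diminished 7th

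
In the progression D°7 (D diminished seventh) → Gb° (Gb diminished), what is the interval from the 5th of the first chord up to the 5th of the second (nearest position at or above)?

diminished fourth

The 5th of D°7 (D diminished seventh) is Ab; the 5th of Gb° (Gb diminished) is Dbb.
From Ab to Dbb: 4 semitones over a fourth = diminished.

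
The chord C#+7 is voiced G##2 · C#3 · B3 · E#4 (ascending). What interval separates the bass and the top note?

m13

The outer voices are G##2 and E#4.
G## up to E# is 20 semitones, a half step narrower than a major thirteenth, so the interval is minor.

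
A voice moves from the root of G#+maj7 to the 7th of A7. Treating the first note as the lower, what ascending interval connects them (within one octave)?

The root of G#+maj7 is G#; the 7th of A7 is G.
8 letter names make it an octave; at 11 semitones (a half step narrower than perfect) the quality is diminished.

diminished 8th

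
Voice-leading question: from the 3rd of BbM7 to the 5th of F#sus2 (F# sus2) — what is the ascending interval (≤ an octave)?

BbM7 has D as its 3rd, and F#sus2 (F# sus2) has C# as its 5th.
Counting 7 letters and 11 half steps from D gives a major seventh.

major seventh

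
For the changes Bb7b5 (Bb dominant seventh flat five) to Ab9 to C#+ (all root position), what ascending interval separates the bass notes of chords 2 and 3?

The roots are Ab and C#.
3 letter names make it a third; at 5 semitones (a half step wider than major) the quality is augmented.

augmented third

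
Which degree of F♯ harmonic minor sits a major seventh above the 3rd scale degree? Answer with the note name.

G#

The scale is F♯ G♯ A B C♯ D E♯.
The 3rd scale degree is A; a major seventh above that is G♯ — scale degree 2.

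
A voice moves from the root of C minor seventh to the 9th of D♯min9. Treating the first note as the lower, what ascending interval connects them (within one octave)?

augmented third

C minor seventh has C as its root, and D♯min9 has E♯ as its 9th.
C up to E♯ is 5 semitones, a half step wider than a major third, so the interval is augmented.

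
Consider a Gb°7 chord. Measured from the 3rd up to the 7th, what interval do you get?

diminished fifth

The chord tones of Gb°7 (Gb diminished seventh) are Gb-Bbb-Dbb-Fbb.
So we need the interval from Bbb up to Fbb.
From Bbb to Fbb: 6 semitones over a fifth = diminished.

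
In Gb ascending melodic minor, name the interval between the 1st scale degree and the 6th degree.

Spelling Gb ascending melodic minor: Gb Ab Bbb Cb Db Eb F.
That puts Gb below Eb.
From Gb to Eb is 9 semitones, exactly the major sixth.

major 6th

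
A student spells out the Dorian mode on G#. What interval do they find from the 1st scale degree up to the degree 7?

minor 7th

G# dorian: G# A# B C# D# E# F#.
1st scale degree = G#; 7th degree = F#.
From G# to F#: 10 semitones over a seventh = minor.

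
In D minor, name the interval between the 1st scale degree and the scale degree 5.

D natural minor: D E F G A B♭ C.
That puts D below A.
Counting 5 letters and 7 half steps from D gives a perfect fifth.

P5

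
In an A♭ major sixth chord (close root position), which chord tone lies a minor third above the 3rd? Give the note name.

Eb

Spelling the chord: A♭ C E♭ F.
The 3rd is C. A minor third above C is E♭.
E♭ is the chord's 5th.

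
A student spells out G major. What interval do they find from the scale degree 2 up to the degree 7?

Spelling G major: G A B C D E F#.
That puts A below F#.
A up to F# spans 6 letter names and 9 semitones — a major sixth.

major sixth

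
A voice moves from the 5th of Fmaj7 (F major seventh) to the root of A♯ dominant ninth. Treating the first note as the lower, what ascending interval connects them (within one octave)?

The 5th of Fmaj7 (F major seventh) is C; the root of A♯ dominant ninth is A♯.
From C to A♯: 10 semitones over a sixth = augmented.

augmented sixth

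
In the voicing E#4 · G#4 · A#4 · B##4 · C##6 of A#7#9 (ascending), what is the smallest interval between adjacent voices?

major second

Adjacent intervals: E#4→G#4 = minor third; G#4→A#4 = major second; A#4→B##4 = augmented second; B##4→C##6 = minor ninth.
The smallest is G#4 to A#4, a major second (2 semitones).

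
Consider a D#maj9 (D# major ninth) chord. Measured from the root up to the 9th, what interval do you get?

The chord tones of D#maj9 are D# F## A# C## E#.
That puts D# below E#.
D# up to E# spans 9 letter names and 14 semitones — a major ninth.

M9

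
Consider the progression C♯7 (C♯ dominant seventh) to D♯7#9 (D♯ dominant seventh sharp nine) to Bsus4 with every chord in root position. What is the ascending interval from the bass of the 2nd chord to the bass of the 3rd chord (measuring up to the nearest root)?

minor 6th

The roots are D♯ and B.
From D♯ to B: 8 semitones over a sixth = minor.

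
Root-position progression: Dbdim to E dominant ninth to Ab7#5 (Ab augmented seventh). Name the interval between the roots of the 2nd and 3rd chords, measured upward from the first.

diminished fourth

The roots are E and Ab.
E up to Ab is 4 semitones, a half step narrower than a perfect fourth, so the interval is diminished.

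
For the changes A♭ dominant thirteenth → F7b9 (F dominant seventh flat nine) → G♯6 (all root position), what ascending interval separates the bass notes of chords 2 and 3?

augmented second

The roots are F and G♯.
F up to G♯ is 3 semitones, a half step wider than a major second, so the interval is augmented.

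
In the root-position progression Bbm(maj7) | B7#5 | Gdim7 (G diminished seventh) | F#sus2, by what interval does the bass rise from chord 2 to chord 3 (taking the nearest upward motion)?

m6

The roots are B and G.
From B to G: 8 semitones over a sixth = minor.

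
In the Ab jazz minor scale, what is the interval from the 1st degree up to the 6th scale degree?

major sixth

Spelling the Ab jazz minor scale: Ab Bb Cb Db Eb F G.
That puts Ab below F.
Ab up to F spans 6 letter names and 9 semitones — a major sixth.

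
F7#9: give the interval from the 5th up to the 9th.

Spelling the chord: F, A, C, Eb, G#.
That puts C below G#.
5 letter names make it a fifth; at 8 semitones (a half step wider than perfect) the quality is augmented.

augmented 5th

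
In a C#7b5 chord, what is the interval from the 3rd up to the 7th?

C#7b5: C#–E#–G–B.
That puts E# below B.
5 letter names make it a fifth; at 6 semitones (a half step narrower than perfect) the quality is diminished.

diminished fifth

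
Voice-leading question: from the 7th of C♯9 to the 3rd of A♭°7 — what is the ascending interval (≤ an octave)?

C♯9 has B as its 7th, and A♭°7 has C♭ as its 3rd.
2 letter names make it a second; at 0 semitones (a whole step narrower than major) the quality is diminished.

diminished second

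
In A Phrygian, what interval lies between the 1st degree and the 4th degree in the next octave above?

perfect eleventh

A phrygian: A Bb C D E F G.
That puts A below D.
Counting 11 letters and 17 half steps from A gives a perfect eleventh.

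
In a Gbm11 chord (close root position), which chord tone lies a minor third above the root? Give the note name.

The chord tones of Gbm11 (Gb minor eleventh) are Gb Bbb Db Fb Ab Cb.
The root is Gb. A minor third above Gb is Bbb.
Bbb is the chord's 3rd.

Bbb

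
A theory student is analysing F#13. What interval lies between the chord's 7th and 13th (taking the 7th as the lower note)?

M7

F#13: F# A# C# E G# D#.
So we need the interval from E up to D#.
From E to D# is 11 semitones, exactly the major seventh.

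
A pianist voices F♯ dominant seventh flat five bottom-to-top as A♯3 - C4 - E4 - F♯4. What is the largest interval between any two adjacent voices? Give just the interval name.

Adjacent intervals: A♯3→C4 = diminished third; C4→E4 = major third; E4→F♯4 = major second.
The largest is C4 to E4, a major third (4 semitones).

major third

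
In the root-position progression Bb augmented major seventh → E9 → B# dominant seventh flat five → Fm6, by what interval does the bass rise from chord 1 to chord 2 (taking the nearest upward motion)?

A4

The roots are Bb and E.
4 letter names make it a fourth; at 6 semitones (a half step wider than perfect) the quality is augmented.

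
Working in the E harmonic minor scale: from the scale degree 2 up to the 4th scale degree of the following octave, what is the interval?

minor tenth

The scale runs E F♯ G A B C D♯.
So we need the interval from F♯ up to A.
From F♯ to A: 15 semitones over a tenth = minor.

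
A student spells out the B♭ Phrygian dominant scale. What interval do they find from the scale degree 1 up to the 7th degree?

Spelling the B♭ Phrygian dominant scale: B♭ C♭ D E♭ F G♭ A♭.
That puts B♭ below A♭.
7 letter names make it a seventh; at 10 semitones (a half step narrower than major) the quality is minor.

minor 7th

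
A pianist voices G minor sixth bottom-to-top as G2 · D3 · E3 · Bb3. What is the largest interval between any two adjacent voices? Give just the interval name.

perfect fifth

Adjacent intervals: G2→D3 = perfect fifth; D3→E3 = major second; E3→Bb3 = diminished fifth.
The largest is G2 to D3, a perfect fifth (7 semitones).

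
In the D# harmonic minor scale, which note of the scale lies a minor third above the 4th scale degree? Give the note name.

The scale is D# E# F# G# A# B C##.
The 4th scale degree is G#; a minor third above that is B — scale degree 6.

B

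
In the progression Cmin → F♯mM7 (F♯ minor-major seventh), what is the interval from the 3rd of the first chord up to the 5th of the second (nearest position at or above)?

augmented 6th

Cmin has E♭ as its 3rd, and F♯mM7 (F♯ minor-major seventh) has C♯ as its 5th.
6 letter names make it a sixth; at 10 semitones (a half step wider than major) the quality is augmented.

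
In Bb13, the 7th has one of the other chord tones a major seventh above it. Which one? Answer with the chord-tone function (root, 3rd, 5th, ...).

13th

Bb13 is spelled Bb D F Ab C G.
The 7th is Ab. A major seventh above Ab is G.
G is the chord's 13th.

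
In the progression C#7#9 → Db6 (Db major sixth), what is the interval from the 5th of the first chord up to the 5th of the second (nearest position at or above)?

The 5th of C#7#9 is G#; the 5th of Db6 (Db major sixth) is Ab.
G# up to Ab is 0 semitones, a whole step narrower than a major second, so the interval is diminished.

diminished 2nd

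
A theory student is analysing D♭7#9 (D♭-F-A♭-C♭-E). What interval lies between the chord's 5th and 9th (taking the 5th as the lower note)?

augmented 5th

5th = A♭; 9th = E.
A♭ up to E is 8 semitones, a half step wider than a perfect fifth, so the interval is augmented.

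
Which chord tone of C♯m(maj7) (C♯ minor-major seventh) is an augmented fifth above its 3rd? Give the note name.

C♯m(maj7): C♯–E–G♯–B♯.
The 3rd is E. An augmented fifth above E is B♯.
B♯ is the chord's 7th.

B#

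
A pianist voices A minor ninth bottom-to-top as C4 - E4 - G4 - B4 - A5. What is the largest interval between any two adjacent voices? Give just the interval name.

Adjacent intervals: C4→E4 = major third; E4→G4 = minor third; G4→B4 = major third; B4→A5 = minor seventh.
The largest is B4 to A5, a minor seventh (10 semitones).

minor 7th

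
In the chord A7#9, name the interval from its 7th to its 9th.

A7#9 is spelled A–C#–E–G–B#.
That puts G below B#.
3 letter names make it a third; at 5 semitones (a half step wider than major) the quality is augmented.

augmented 3rd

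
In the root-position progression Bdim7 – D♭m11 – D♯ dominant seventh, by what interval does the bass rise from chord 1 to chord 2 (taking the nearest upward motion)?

The roots are B and D♭.
3 letter names make it a third; at 2 semitones (a whole step narrower than major) the quality is diminished.

diminished third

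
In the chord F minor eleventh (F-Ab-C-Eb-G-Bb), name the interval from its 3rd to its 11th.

So we need the interval from Ab up to Bb.
Ab up to Bb spans 9 letter names and 14 semitones — a major ninth.

major ninth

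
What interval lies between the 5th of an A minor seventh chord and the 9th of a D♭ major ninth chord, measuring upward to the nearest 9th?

diminished octave

The 5th of A minor seventh is E; the 9th of D♭ major ninth is E♭.
8 letter names make it an octave; at 11 semitones (a half step narrower than perfect) the quality is diminished.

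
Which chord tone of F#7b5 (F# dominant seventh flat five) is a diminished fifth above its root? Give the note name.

F# dominant seventh flat five: F#-A#-C-E.
The root is F#. A diminished fifth above F# is C.
C is the chord's 5th.

C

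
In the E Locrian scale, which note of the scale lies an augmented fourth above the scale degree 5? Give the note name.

The scale is E F G A B♭ C D.
The scale degree 5 is B♭; an augmented fourth above that is E — scale degree 1.

E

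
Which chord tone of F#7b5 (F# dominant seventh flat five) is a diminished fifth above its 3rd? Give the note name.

Spelling the chord: F# A# C E.
The 3rd is A#. A diminished fifth above A# is E.
E is the chord's 7th.

E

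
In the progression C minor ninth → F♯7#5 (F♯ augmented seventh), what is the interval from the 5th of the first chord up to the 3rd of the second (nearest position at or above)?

The 5th of C minor ninth is G; the 3rd of F♯7#5 (F♯ augmented seventh) is A♯.
2 letter names make it a second; at 3 semitones (a half step wider than major) the quality is augmented.

augmented second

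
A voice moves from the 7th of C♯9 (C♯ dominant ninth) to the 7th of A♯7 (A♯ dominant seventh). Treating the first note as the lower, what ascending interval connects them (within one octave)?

The 7th of C♯9 (C♯ dominant ninth) is B; the 7th of A♯7 (A♯ dominant seventh) is G♯.
From B to G♯ is 9 semitones, exactly the major sixth.

major sixth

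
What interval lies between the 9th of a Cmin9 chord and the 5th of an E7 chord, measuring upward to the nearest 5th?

major sixth

Cmin9 has D as its 9th, and E7 has B as its 5th.
Counting 6 letters and 9 half steps from D gives a major sixth.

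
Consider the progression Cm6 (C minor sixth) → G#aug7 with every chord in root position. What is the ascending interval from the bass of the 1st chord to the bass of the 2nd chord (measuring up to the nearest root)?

The roots are C and G#.
C up to G# is 8 semitones, a half step wider than a perfect fifth, so the interval is augmented.

augmented 5th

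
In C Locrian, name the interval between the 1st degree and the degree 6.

The scale runs C D♭ E♭ F G♭ A♭ B♭.
So we need the interval from C up to A♭.
C up to A♭ is 8 semitones, a half step narrower than a major sixth, so the interval is minor.

minor sixth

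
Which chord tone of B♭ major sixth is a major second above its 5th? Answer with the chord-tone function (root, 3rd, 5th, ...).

B♭6 (B♭ major sixth) is spelled B♭–D–F–G.
The 5th is F. A major second above F is G.
G is the chord's 6th.

6th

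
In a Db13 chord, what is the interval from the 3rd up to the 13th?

perfect eleventh

The chord tones of Db dominant thirteenth are Db–F–Ab–Cb–Eb–Bb.
The 3rd is F and the 13th is Bb.
From F to Bb is 17 semitones, exactly the perfect eleventh.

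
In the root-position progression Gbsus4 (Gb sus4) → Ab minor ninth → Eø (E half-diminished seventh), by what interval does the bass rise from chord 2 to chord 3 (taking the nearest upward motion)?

The roots are Ab and E.
From Ab to E: 8 semitones over a fifth = augmented.

A5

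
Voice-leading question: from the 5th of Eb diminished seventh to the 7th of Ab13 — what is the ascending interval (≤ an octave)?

major sixth

Eb diminished seventh has Bbb as its 5th, and Ab13 has Gb as its 7th.
Counting 6 letters and 9 half steps from Bbb gives a major sixth.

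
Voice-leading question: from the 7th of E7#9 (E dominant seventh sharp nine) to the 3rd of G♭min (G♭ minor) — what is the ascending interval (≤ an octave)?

diminished sixth

The 7th of E7#9 (E dominant seventh sharp nine) is D; the 3rd of G♭min (G♭ minor) is B𝄫.
From D to B𝄫: 7 semitones over a sixth = diminished.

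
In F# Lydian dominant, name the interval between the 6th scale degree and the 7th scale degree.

minor 2nd

F# lydian dominant: F# G# A# B# C# D# E.
So we need the interval from D# up to E.
D# up to E is 1 semitone, a half step narrower than a major second, so the interval is minor.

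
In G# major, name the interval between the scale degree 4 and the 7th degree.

Spelling G# major: G# A# B# C# D# E# F##.
Scale degree 4 = C#; 7th degree = F##.
4 letter names make it a fourth; at 6 semitones (a half step wider than perfect) the quality is augmented.

augmented fourth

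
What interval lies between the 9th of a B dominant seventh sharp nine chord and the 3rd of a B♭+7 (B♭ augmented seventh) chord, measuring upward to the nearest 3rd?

diminished 2nd

The 9th of B dominant seventh sharp nine is C𝄪; the 3rd of B♭+7 (B♭ augmented seventh) is D.
2 letter names make it a second; at 0 semitones (a whole step narrower than major) the quality is diminished.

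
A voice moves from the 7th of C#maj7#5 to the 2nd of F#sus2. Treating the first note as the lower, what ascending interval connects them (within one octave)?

The 7th of C#maj7#5 is B#; the 2nd of F#sus2 is G#.
B# up to G# is 8 semitones, a half step narrower than a major sixth, so the interval is minor.

minor sixth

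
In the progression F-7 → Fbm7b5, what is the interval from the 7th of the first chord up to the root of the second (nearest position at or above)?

The 7th of F-7 is Eb; the root of Fbm7b5 is Fb.
2 letter names make it a second; at 1 semitone (a half step narrower than major) the quality is minor.

minor second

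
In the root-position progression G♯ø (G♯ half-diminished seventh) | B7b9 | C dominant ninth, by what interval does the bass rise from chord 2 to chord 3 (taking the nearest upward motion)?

minor 2nd

The roots are B and C.
From B to C: 1 semitone over a second = minor.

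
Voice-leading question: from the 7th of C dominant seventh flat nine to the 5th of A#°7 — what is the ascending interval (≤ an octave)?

augmented 4th

The 7th of C dominant seventh flat nine is Bb; the 5th of A#°7 is E.
Bb up to E is 6 semitones, a half step wider than a perfect fourth, so the interval is augmented.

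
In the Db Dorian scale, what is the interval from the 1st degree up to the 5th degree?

Spelling the Db Dorian scale: Db Eb Fb Gb Ab Bb Cb.
So we need the interval from Db up to Ab.
From Db to Ab is 7 semitones, exactly the perfect fifth.

perfect 5th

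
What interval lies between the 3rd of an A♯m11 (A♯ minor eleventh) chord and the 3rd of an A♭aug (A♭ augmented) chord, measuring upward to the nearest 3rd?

diminished octave

The 3rd of A♯m11 (A♯ minor eleventh) is C♯; the 3rd of A♭aug (A♭ augmented) is C.
8 letter names make it an octave; at 11 semitones (a half step narrower than perfect) the quality is diminished.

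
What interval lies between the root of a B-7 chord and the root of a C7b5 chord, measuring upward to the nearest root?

minor second

B-7 has B as its root, and C7b5 has C as its root.
B up to C is 1 semitone, a half step narrower than a major second, so the interval is minor.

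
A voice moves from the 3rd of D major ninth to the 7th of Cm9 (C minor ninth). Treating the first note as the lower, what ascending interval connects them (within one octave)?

diminished fourth

D major ninth has F# as its 3rd, and Cm9 (C minor ninth) has Bb as its 7th.
F# up to Bb is 4 semitones, a half step narrower than a perfect fourth, so the interval is diminished.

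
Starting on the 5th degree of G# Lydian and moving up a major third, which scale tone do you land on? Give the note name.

F##

The scale is G# A# B# C## D# E# F##.
The 5th degree is D#; a major third above that is F## — scale degree 7.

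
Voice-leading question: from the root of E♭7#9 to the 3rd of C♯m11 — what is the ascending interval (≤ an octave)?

E♭7#9 has E♭ as its root, and C♯m11 has E as its 3rd.
1 letter names make it a unison; at 1 semitone (a half step wider than perfect) the quality is augmented.

augmented unison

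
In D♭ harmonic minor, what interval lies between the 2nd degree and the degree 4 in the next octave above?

D♭ harmonic minor: D♭ E♭ F♭ G♭ A♭ B𝄫 C.
The 2nd degree is E♭ and the 4th scale degree (up an octave) is G♭.
From E♭ to G♭: 15 semitones over a tenth = minor.

minor tenth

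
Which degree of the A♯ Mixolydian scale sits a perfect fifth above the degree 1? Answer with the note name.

The scale is A♯ B♯ C𝄪 D♯ E♯ F𝄪 G♯.
The degree 1 is A♯; a perfect fifth above that is E♯ — scale degree 5.

E#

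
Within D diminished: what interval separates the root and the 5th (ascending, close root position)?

diminished 5th

Spelling the chord: D, F, Ab.
Root = D; 5th = Ab.
5 letter names make it a fifth; at 6 semitones (a half step narrower than perfect) the quality is diminished.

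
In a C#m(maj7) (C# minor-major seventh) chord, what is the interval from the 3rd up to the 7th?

augmented fifth

Spelling the chord: C#–E–G#–B#.
3rd = E; 7th = B#.
5 letter names make it a fifth; at 8 semitones (a half step wider than perfect) the quality is augmented.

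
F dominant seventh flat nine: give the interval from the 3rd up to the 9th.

F dominant seventh flat nine is spelled F A C Eb Gb.
The 3rd is A and the 9th is Gb.
A up to Gb is 9 semitones, a whole step narrower than a major seventh, so the interval is diminished.

diminished 7th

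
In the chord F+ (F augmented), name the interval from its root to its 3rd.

Faug: F-A-C#.
Root = F; 3rd = A.
From F to A is 4 semitones, exactly the major third.

major third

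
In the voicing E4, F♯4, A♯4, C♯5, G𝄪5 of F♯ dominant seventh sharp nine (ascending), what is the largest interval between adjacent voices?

augmented fifth

Adjacent intervals: E4→F♯4 = major second; F♯4→A♯4 = major third; A♯4→C♯5 = minor third; C♯5→G𝄪5 = augmented fifth.
The largest is C♯5 to G𝄪5, an augmented fifth (8 semitones).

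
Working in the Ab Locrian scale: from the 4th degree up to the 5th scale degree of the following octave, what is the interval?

minor 9th

The scale runs Ab Bbb Cb Db Ebb Fb Gb.
The 4th degree is Db and the scale degree 5 (up an octave) is Ebb.
From Db to Ebb: 13 semitones over a ninth = minor.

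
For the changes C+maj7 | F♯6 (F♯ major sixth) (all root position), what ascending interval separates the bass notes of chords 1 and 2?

The roots are C and F♯.
From C to F♯: 6 semitones over a fourth = augmented.

augmented fourth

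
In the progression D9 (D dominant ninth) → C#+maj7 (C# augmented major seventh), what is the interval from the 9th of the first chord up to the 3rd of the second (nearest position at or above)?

augmented unison

D9 (D dominant ninth) has E as its 9th, and C#+maj7 (C# augmented major seventh) has E# as its 3rd.
E up to E# is 1 semitone, a half step wider than a perfect unison, so the interval is augmented.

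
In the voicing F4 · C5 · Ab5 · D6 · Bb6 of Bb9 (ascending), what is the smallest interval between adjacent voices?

augmented fourth

Adjacent intervals: F4→C5 = perfect fifth; C5→Ab5 = minor sixth; Ab5→D6 = augmented fourth; D6→Bb6 = minor sixth.
The smallest is Ab5 to D6, an augmented fourth (6 semitones).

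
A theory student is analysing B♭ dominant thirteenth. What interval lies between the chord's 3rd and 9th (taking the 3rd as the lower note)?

m7

The chord tones of B♭13 are B♭ D F A♭ C G.
The 3rd is D and the 9th is C.
7 letter names make it a seventh; at 10 semitones (a half step narrower than major) the quality is minor.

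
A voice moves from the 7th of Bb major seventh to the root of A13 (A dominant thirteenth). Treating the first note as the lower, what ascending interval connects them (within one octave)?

perfect unison

Bb major seventh has A as its 7th, and A13 (A dominant thirteenth) has A as its root.
Counting 1 letters and 0 half steps from A gives a perfect unison.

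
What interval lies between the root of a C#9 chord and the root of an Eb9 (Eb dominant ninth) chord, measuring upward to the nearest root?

C#9 has C# as its root, and Eb9 (Eb dominant ninth) has Eb as its root.
From C# to Eb: 2 semitones over a third = diminished.

diminished third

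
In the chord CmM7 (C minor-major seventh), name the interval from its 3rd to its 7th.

augmented 5th

CmM7: C Eb G B.
The 3rd is Eb and the 7th is B.
From Eb to B: 8 semitones over a fifth = augmented.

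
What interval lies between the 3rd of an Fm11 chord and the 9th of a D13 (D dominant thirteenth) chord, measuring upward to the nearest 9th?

Fm11 has A♭ as its 3rd, and D13 (D dominant thirteenth) has E as its 9th.
A♭ up to E is 8 semitones, a half step wider than a perfect fifth, so the interval is augmented.

augmented fifth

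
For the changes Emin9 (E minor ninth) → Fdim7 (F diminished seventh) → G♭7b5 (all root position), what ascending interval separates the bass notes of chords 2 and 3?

minor 2nd

The roots are F and G♭.
F up to G♭ is 1 semitone, a half step narrower than a major second, so the interval is minor.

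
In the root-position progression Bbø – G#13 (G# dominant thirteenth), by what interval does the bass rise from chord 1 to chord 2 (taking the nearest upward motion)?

The roots are Bb and G#.
From Bb to G#: 10 semitones over a sixth = augmented.

A6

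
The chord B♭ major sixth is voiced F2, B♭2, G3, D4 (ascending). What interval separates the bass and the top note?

The outer voices are F2 and D4.
From F to D is 21 semitones, exactly the major thirteenth.

M13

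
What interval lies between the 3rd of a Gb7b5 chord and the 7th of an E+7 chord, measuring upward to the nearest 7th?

major third

The 3rd of Gb7b5 is Bb; the 7th of E+7 is D.
Counting 3 letters and 4 half steps from Bb gives a major third.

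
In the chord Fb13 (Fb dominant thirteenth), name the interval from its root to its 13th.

major 13th

The chord tones of Fb13 (Fb dominant thirteenth) are Fb, Ab, Cb, Ebb, Gb, Db.
Root = Fb; 13th = Db.
Counting 13 letters and 21 half steps from Fb gives a major thirteenth.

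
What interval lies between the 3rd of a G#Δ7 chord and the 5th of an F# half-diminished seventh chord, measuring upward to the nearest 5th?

The 3rd of G#Δ7 is B#; the 5th of F# half-diminished seventh is C.
B# up to C is 0 semitones, a whole step narrower than a major second, so the interval is diminished.

d2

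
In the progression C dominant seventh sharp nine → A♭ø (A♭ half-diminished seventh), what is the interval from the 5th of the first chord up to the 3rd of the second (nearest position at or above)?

The 5th of C dominant seventh sharp nine is G; the 3rd of A♭ø (A♭ half-diminished seventh) is C♭.
G up to C♭ is 4 semitones, a half step narrower than a perfect fourth, so the interval is diminished.

diminished 4th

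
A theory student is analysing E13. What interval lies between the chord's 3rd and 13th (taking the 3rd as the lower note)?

The chord tones of E13 (E dominant thirteenth) are E G# B D F# C#.
So we need the interval from G# up to C#.
From G# to C# is 17 semitones, exactly the perfect eleventh.

perfect eleventh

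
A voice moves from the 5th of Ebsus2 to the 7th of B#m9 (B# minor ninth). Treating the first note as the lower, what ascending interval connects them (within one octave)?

A7

The 5th of Ebsus2 is Bb; the 7th of B#m9 (B# minor ninth) is A#.
From Bb to A#: 12 semitones over a seventh = augmented.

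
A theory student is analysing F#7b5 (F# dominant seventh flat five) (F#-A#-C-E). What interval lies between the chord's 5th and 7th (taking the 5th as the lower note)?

5th = C; 7th = E.
Counting 3 letters and 4 half steps from C gives a major third.

major 3rd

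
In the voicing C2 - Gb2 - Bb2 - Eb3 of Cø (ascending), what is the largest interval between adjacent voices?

Adjacent intervals: C2→Gb2 = diminished fifth; Gb2→Bb2 = major third; Bb2→Eb3 = perfect fourth.
The largest is C2 to Gb2, a diminished fifth (6 semitones).

diminished fifth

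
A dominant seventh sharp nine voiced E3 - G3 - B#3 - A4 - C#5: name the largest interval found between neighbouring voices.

diminished 7th

Adjacent intervals: E3→G3 = minor third; G3→B#3 = augmented third; B#3→A4 = diminished seventh; A4→C#5 = major third.
The largest is B#3 to A4, a diminished seventh (9 semitones).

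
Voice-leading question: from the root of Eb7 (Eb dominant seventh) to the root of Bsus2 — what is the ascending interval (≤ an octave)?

Eb7 (Eb dominant seventh) has Eb as its root, and Bsus2 has B as its root.
Eb up to B is 8 semitones, a half step wider than a perfect fifth, so the interval is augmented.

augmented 5th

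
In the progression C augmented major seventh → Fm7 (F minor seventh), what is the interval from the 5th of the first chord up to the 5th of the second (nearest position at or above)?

C augmented major seventh has G# as its 5th, and Fm7 (F minor seventh) has C as its 5th.
4 letter names make it a fourth; at 4 semitones (a half step narrower than perfect) the quality is diminished.

diminished fourth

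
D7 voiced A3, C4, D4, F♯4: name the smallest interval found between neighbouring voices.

major 2nd

Adjacent intervals: A3→C4 = minor third; C4→D4 = major second; D4→F♯4 = major third.
The smallest is C4 to D4, a major second (2 semitones).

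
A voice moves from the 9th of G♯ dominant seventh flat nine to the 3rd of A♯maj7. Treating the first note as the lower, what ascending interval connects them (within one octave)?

G♯ dominant seventh flat nine has A as its 9th, and A♯maj7 has C𝄪 as its 3rd.
A up to C𝄪 is 5 semitones, a half step wider than a major third, so the interval is augmented.

augmented third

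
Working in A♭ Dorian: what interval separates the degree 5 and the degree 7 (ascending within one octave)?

A♭ dorian: A♭ B♭ C♭ D♭ E♭ F G♭.
The degree 5 is E♭ and the 7th scale degree is G♭.
From E♭ to G♭: 3 semitones over a third = minor.

minor third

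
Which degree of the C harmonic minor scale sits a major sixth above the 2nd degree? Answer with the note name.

The scale is C D E♭ F G A♭ B.
The 2nd degree is D; a major sixth above that is B — scale degree 7.

B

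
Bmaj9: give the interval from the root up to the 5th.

perfect fifth

The chord tones of B major ninth are B D# F# A# C#.
So we need the interval from B up to F#.
From B to F# is 7 semitones, exactly the perfect fifth.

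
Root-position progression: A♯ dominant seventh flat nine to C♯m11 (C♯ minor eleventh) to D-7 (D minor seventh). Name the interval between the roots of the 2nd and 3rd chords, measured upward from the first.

minor second

The roots are C♯ and D.
C♯ up to D is 1 semitone, a half step narrower than a major second, so the interval is minor.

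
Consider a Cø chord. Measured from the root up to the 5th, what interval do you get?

C half-diminished seventh: C, Eb, Gb, Bb.
Root = C; 5th = Gb.
5 letter names make it a fifth; at 6 semitones (a half step narrower than perfect) the quality is diminished.

d5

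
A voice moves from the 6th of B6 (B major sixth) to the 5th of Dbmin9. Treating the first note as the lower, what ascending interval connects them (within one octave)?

The 6th of B6 (B major sixth) is G#; the 5th of Dbmin9 is Ab.
G# up to Ab is 0 semitones, a whole step narrower than a major second, so the interval is diminished.

diminished 2nd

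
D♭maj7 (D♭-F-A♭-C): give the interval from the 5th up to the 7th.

The 5th is A♭ and the 7th is C.
A♭ up to C spans 3 letter names and 4 semitones — a major third.

major 3rd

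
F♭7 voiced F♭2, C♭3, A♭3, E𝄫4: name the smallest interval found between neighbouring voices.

diminished fifth

Adjacent intervals: F♭2→C♭3 = perfect fifth; C♭3→A♭3 = major sixth; A♭3→E𝄫4 = diminished fifth.
The smallest is A♭3 to E𝄫4, a diminished fifth (6 semitones).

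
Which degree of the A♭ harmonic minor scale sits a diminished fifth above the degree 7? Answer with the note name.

Db

The scale is A♭ B♭ C♭ D♭ E♭ F♭ G.
The degree 7 is G; a diminished fifth above that is D♭ — scale degree 4.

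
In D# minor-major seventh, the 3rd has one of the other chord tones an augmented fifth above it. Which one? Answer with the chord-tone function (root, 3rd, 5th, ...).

D# minor-major seventh: D# F# A# C##.
The 3rd is F#. An augmented fifth above F# is C##.
C## is the chord's 7th.

7th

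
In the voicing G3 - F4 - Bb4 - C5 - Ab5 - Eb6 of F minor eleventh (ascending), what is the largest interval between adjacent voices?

minor 7th

Adjacent intervals: G3→F4 = minor seventh; F4→Bb4 = perfect fourth; Bb4→C5 = major second; C5→Ab5 = minor sixth; Ab5→Eb6 = perfect fifth.
The largest is G3 to F4, a minor seventh (10 semitones).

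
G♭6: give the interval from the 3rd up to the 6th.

The chord tones of G♭6 are G♭–B♭–D♭–E♭.
The 3rd is B♭ and the 6th is E♭.
B♭ up to E♭ spans 4 letter names and 5 semitones — a perfect fourth.

P4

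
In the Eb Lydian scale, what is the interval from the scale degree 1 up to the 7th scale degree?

M7

Spelling the Eb Lydian scale: Eb F G A Bb C D.
Scale degree 1 = Eb; 7th scale degree = D.
Eb up to D spans 7 letter names and 11 semitones — a major seventh.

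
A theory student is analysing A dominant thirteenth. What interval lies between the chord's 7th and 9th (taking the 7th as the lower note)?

major third

Spelling the chord: A–C♯–E–G–B–F♯.
So we need the interval from G up to B.
G up to B spans 3 letter names and 4 semitones — a major third.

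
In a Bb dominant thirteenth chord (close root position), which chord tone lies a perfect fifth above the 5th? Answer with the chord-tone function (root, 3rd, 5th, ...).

Bb13: Bb-D-F-Ab-C-G.
The 5th is F. A perfect fifth above F is C.
C is the chord's 9th.

9th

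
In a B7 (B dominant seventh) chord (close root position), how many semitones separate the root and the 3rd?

The chord tones of B7 are B, D#, F#, A.
B to D# is a major third: 4 semitones.

4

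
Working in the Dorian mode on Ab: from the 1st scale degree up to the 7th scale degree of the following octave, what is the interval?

m14

Spelling the Dorian mode on Ab: Ab Bb Cb Db Eb F Gb.
That puts Ab below Gb.
14 letter names make it a fourteenth; at 22 semitones (a half step narrower than major) the quality is minor.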